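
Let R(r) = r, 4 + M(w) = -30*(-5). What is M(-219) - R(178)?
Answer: -32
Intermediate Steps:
M(w) = 146 (M(w) = -4 - 30*(-5) = -4 + 150 = 146)
M(-219) - R(178) = 146 - 1*178 = 146 - 178 = -32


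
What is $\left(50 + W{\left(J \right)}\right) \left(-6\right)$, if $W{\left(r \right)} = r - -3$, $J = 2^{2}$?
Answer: $-342$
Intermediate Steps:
$J = 4$
$W{\left(r \right)} = 3 + r$ ($W{\left(r \right)} = r + 3 = 3 + r$)
$\left(50 + W{\left(J \right)}\right) \left(-6\right) = \left(50 + \left(3 + 4\right)\right) \left(-6\right) = \left(50 + 7\right) \left(-6\right) = 57 \left(-6\right) = -342$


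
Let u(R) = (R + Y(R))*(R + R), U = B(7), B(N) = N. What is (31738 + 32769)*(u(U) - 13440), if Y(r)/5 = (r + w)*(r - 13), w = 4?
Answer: -1158674734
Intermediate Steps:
Y(r) = 5*(-13 + r)*(4 + r) (Y(r) = 5*((r + 4)*(r - 13)) = 5*((4 + r)*(-13 + r)) = 5*((-13 + r)*(4 + r)) = 5*(-13 + r)*(4 + r))
U = 7
u(R) = 2*R*(-260 - 44*R + 5*R²) (u(R) = (R + (-260 - 45*R + 5*R²))*(R + R) = (-260 - 44*R + 5*R²)*(2*R) = 2*R*(-260 - 44*R + 5*R²))
(31738 + 32769)*(u(U) - 13440) = (31738 + 32769)*(2*7*(-260 - 44*7 + 5*7²) - 13440) = 64507*(2*7*(-260 - 308 + 5*49) - 13440) = 64507*(2*7*(-260 - 308 + 245) - 13440) = 64507*(2*7*(-323) - 13440) = 64507*(-4522 - 13440) = 64507*(-17962) = -1158674734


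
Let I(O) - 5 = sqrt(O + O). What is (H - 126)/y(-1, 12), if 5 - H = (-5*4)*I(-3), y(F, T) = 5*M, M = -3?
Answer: 7/5 - 4*I*sqrt(6)/3 ≈ 1.4 - 3.266*I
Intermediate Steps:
I(O) = 5 + sqrt(2)*sqrt(O) (I(O) = 5 + sqrt(O + O) = 5 + sqrt(2*O) = 5 + sqrt(2)*sqrt(O))
y(F, T) = -15 (y(F, T) = 5*(-3) = -15)
H = 105 + 20*I*sqrt(6) (H = 5 - (-5*4)*(5 + sqrt(2)*sqrt(-3)) = 5 - (-20)*(5 + sqrt(2)*(I*sqrt(3))) = 5 - (-20)*(5 + I*sqrt(6)) = 5 - (-100 - 20*I*sqrt(6)) = 5 + (100 + 20*I*sqrt(6)) = 105 + 20*I*sqrt(6) ≈ 105.0 + 48.99*I)
(H - 126)/y(-1, 12) = ((105 + 20*I*sqrt(6)) - 126)/(-15) = -(-21 + 20*I*sqrt(6))/15 = 7/5 - 4*I*sqrt(6)/3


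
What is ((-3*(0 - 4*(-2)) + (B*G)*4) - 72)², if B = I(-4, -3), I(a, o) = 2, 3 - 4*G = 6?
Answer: 10404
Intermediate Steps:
G = -¾ (G = ¾ - ¼*6 = ¾ - 3/2 = -¾ ≈ -0.75000)
B = 2
((-3*(0 - 4*(-2)) + (B*G)*4) - 72)² = ((-3*(0 - 4*(-2)) + (2*(-¾))*4) - 72)² = ((-3*(0 + 8) - 3/2*4) - 72)² = ((-3*8 - 6) - 72)² = ((-24 - 6) - 72)² = (-30 - 72)² = (-102)² = 10404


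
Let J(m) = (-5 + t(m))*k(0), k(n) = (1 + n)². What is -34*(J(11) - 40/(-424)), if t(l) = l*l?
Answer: -209202/53 ≈ -3947.2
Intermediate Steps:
t(l) = l²
J(m) = -5 + m² (J(m) = (-5 + m²)*(1 + 0)² = (-5 + m²)*1² = (-5 + m²)*1 = -5 + m²)
-34*(J(11) - 40/(-424)) = -34*((-5 + 11²) - 40/(-424)) = -34*((-5 + 121) - 40*(-1/424)) = -34*(116 + 5/53) = -34*6153/53 = -209202/53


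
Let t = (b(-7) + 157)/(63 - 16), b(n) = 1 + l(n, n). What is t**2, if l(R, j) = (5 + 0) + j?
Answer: 24336/2209 ≈ 11.017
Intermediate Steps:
l(R, j) = 5 + j
b(n) = 6 + n (b(n) = 1 + (5 + n) = 6 + n)
t = 156/47 (t = ((6 - 7) + 157)/(63 - 16) = (-1 + 157)/47 = 156*(1/47) = 156/47 ≈ 3.3191)
t**2 = (156/47)**2 = 24336/2209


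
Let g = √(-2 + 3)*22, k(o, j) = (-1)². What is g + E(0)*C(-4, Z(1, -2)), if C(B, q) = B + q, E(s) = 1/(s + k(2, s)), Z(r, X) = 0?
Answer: 18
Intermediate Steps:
k(o, j) = 1
E(s) = 1/(1 + s) (E(s) = 1/(s + 1) = 1/(1 + s))
g = 22 (g = √1*22 = 1*22 = 22)
g + E(0)*C(-4, Z(1, -2)) = 22 + (-4 + 0)/(1 + 0) = 22 - 4/1 = 22 + 1*(-4) = 22 - 4 = 18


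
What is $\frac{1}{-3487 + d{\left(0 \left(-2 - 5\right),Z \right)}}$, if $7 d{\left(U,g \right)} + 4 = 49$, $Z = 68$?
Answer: $- \frac{7}{24364} \approx -0.00028731$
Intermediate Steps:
$d{\left(U,g \right)} = \frac{45}{7}$ ($d{\left(U,g \right)} = - \frac{4}{7} + \frac{1}{7} \cdot 49 = - \frac{4}{7} + 7 = \frac{45}{7}$)
$\frac{1}{-3487 + d{\left(0 \left(-2 - 5\right),Z \right)}} = \frac{1}{-3487 + \frac{45}{7}} = \frac{1}{- \frac{24364}{7}} = - \frac{7}{24364}$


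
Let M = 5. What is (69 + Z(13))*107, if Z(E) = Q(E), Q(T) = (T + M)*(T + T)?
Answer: 57459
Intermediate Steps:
Q(T) = 2*T*(5 + T) (Q(T) = (T + 5)*(T + T) = (5 + T)*(2*T) = 2*T*(5 + T))
Z(E) = 2*E*(5 + E)
(69 + Z(13))*107 = (69 + 2*13*(5 + 13))*107 = (69 + 2*13*18)*107 = (69 + 468)*107 = 537*107 = 57459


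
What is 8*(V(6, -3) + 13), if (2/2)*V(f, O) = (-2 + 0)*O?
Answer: 152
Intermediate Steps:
V(f, O) = -2*O (V(f, O) = (-2 + 0)*O = -2*O)
8*(V(6, -3) + 13) = 8*(-2*(-3) + 13) = 8*(6 + 13) = 8*19 = 152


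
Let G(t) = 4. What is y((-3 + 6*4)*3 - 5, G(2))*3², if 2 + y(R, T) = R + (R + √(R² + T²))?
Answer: 1026 + 234*√5 ≈ 1549.2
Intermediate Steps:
y(R, T) = -2 + √(R² + T²) + 2*R (y(R, T) = -2 + (R + (R + √(R² + T²))) = -2 + (√(R² + T²) + 2*R) = -2 + √(R² + T²) + 2*R)
y((-3 + 6*4)*3 - 5, G(2))*3² = (-2 + √(((-3 + 6*4)*3 - 5)² + 4²) + 2*((-3 + 6*4)*3 - 5))*3² = (-2 + √(((-3 + 24)*3 - 5)² + 16) + 2*((-3 + 24)*3 - 5))*9 = (-2 + √((21*3 - 5)² + 16) + 2*(21*3 - 5))*9 = (-2 + √((63 - 5)² + 16) + 2*(63 - 5))*9 = (-2 + √(58² + 16) + 2*58)*9 = (-2 + √(3364 + 16) + 116)*9 = (-2 + √3380 + 116)*9 = (-2 + 26*√5 + 116)*9 = (114 + 26*√5)*9 = 1026 + 234*√5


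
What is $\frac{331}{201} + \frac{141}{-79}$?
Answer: $- \frac{2192}{15879} \approx -0.13804$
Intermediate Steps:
$\frac{331}{201} + \frac{141}{-79} = 331 \cdot \frac{1}{201} + 141 \left(- \frac{1}{79}\right) = \frac{331}{201} - \frac{141}{79} = - \frac{2192}{15879}$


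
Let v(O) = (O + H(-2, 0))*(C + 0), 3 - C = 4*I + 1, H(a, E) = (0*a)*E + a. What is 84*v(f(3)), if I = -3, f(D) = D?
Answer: 1176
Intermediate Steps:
H(a, E) = a (H(a, E) = 0*E + a = 0 + a = a)
C = 14 (C = 3 - (4*(-3) + 1) = 3 - (-12 + 1) = 3 - 1*(-11) = 3 + 11 = 14)
v(O) = -28 + 14*O (v(O) = (O - 2)*(14 + 0) = (-2 + O)*14 = -28 + 14*O)
84*v(f(3)) = 84*(-28 + 14*3) = 84*(-28 + 42) = 84*14 = 1176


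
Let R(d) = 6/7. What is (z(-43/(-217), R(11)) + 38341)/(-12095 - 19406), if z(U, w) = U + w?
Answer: -8320226/6835717 ≈ -1.2172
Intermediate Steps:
R(d) = 6/7 (R(d) = 6*(⅐) = 6/7)
(z(-43/(-217), R(11)) + 38341)/(-12095 - 19406) = ((-43/(-217) + 6/7) + 38341)/(-12095 - 19406) = ((-43*(-1/217) + 6/7) + 38341)/(-31501) = ((43/217 + 6/7) + 38341)*(-1/31501) = (229/217 + 38341)*(-1/31501) = (8320226/217)*(-1/31501) = -8320226/6835717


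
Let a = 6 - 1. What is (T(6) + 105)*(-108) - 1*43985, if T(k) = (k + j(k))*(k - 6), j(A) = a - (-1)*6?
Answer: -55325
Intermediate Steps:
a = 5
j(A) = 11 (j(A) = 5 - (-1)*6 = 5 - 1*(-6) = 5 + 6 = 11)
T(k) = (-6 + k)*(11 + k) (T(k) = (k + 11)*(k - 6) = (11 + k)*(-6 + k) = (-6 + k)*(11 + k))
(T(6) + 105)*(-108) - 1*43985 = ((-66 + 6**2 + 5*6) + 105)*(-108) - 1*43985 = ((-66 + 36 + 30) + 105)*(-108) - 43985 = (0 + 105)*(-108) - 43985 = 105*(-108) - 43985 = -11340 - 43985 = -55325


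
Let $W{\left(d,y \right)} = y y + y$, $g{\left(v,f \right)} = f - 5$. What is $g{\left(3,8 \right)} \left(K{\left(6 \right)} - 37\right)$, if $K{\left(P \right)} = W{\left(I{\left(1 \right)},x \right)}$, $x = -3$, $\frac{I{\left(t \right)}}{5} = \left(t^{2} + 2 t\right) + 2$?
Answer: $-93$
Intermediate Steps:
$g{\left(v,f \right)} = -5 + f$
$I{\left(t \right)} = 10 + 5 t^{2} + 10 t$ ($I{\left(t \right)} = 5 \left(\left(t^{2} + 2 t\right) + 2\right) = 5 \left(2 + t^{2} + 2 t\right) = 10 + 5 t^{2} + 10 t$)
$W{\left(d,y \right)} = y + y^{2}$ ($W{\left(d,y \right)} = y^{2} + y = y + y^{2}$)
$K{\left(P \right)} = 6$ ($K{\left(P \right)} = - 3 \left(1 - 3\right) = \left(-3\right) \left(-2\right) = 6$)
$g{\left(3,8 \right)} \left(K{\left(6 \right)} - 37\right) = \left(-5 + 8\right) \left(6 - 37\right) = 3 \left(-31\right) = -93$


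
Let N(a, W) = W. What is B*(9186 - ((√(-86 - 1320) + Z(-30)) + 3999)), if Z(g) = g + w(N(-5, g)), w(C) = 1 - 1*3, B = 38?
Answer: 198322 - 38*I*√1406 ≈ 1.9832e+5 - 1424.9*I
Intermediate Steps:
w(C) = -2 (w(C) = 1 - 3 = -2)
Z(g) = -2 + g (Z(g) = g - 2 = -2 + g)
B*(9186 - ((√(-86 - 1320) + Z(-30)) + 3999)) = 38*(9186 - ((√(-86 - 1320) + (-2 - 30)) + 3999)) = 38*(9186 - ((√(-1406) - 32) + 3999)) = 38*(9186 - ((I*√1406 - 32) + 3999)) = 38*(9186 - ((-32 + I*√1406) + 3999)) = 38*(9186 - (3967 + I*√1406)) = 38*(9186 + (-3967 - I*√1406)) = 38*(5219 - I*√1406) = 198322 - 38*I*√1406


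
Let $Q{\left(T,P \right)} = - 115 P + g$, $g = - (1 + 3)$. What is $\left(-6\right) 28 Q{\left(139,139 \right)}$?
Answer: $2686152$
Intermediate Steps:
$g = -4$ ($g = \left(-1\right) 4 = -4$)
$Q{\left(T,P \right)} = -4 - 115 P$ ($Q{\left(T,P \right)} = - 115 P - 4 = -4 - 115 P$)
$\left(-6\right) 28 Q{\left(139,139 \right)} = \left(-6\right) 28 \left(-4 - 15985\right) = - 168 \left(-4 - 15985\right) = \left(-168\right) \left(-15989\right) = 2686152$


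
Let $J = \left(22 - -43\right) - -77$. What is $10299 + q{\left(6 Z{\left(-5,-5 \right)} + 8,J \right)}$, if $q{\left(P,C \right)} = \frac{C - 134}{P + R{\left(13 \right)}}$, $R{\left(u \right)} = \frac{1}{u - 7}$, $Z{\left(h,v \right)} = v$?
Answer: $\frac{1349121}{131} \approx 10299.0$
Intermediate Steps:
$R{\left(u \right)} = \frac{1}{-7 + u}$
$J = 142$ ($J = \left(22 + 43\right) + 77 = 65 + 77 = 142$)
$q{\left(P,C \right)} = \frac{-134 + C}{\frac{1}{6} + P}$ ($q{\left(P,C \right)} = \frac{C - 134}{P + \frac{1}{-7 + 13}} = \frac{-134 + C}{P + \frac{1}{6}} = \frac{-134 + C}{\frac{1}{6} + P}$)
$10299 + q{\left(6 Z{\left(-5,-5 \right)} + 8,J \right)} = 10299 + \frac{6 \left(-134 + 142\right)}{1 + 6 \left(6 \left(-5\right) + 8\right)} = 10299 + 6 \frac{1}{1 + 6 \left(-30 + 8\right)} 8 = 10299 + 6 \frac{1}{1 + 6 \left(-22\right)} 8 = 10299 + 6 \frac{1}{1 - 132} \cdot 8 = 10299 + 6 \frac{1}{-131} \cdot 8 = 10299 + 6 \left(- \frac{1}{131}\right) 8 = 10299 - \frac{48}{131} = \frac{1349121}{131}$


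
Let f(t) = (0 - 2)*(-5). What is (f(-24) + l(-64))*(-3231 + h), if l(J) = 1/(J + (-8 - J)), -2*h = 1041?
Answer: -592737/16 ≈ -37046.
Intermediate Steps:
h = -1041/2 (h = -1/2*1041 = -1041/2 ≈ -520.50)
f(t) = 10 (f(t) = -2*(-5) = 10)
l(J) = -1/8 (l(J) = 1/(-8) = -1/8)
(f(-24) + l(-64))*(-3231 + h) = (10 - 1/8)*(-3231 - 1041/2) = (79/8)*(-7503/2) = -592737/16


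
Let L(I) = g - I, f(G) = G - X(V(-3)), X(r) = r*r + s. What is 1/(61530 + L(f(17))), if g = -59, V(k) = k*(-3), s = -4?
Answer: 1/61531 ≈ 1.6252e-5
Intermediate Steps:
V(k) = -3*k
X(r) = -4 + r**2 (X(r) = r*r - 4 = r**2 - 4 = -4 + r**2)
f(G) = -77 + G (f(G) = G - (-4 + (-3*(-3))**2) = G - (-4 + 9**2) = G - (-4 + 81) = G - 1*77 = G - 77 = -77 + G)
L(I) = -59 - I
1/(61530 + L(f(17))) = 1/(61530 + (-59 - (-77 + 17))) = 1/(61530 + (-59 - 1*(-60))) = 1/(61530 + (-59 + 60)) = 1/(61530 + 1) = 1/61531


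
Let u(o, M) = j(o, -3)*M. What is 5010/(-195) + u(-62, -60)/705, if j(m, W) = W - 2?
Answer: -15438/611 ≈ -25.267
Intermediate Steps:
j(m, W) = -2 + W
u(o, M) = -5*M (u(o, M) = (-2 - 3)*M = -5*M)
5010/(-195) + u(-62, -60)/705 = 5010/(-195) - 5*(-60)/705 = 5010*(-1/195) + 300*(1/705) = -334/13 + 20/47 = -15438/611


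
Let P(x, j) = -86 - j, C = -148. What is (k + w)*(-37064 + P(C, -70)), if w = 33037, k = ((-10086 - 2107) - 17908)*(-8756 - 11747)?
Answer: -22885547587200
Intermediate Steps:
k = 617160803 (k = (-12193 - 17908)*(-20503) = -30101*(-20503) = 617160803)
(k + w)*(-37064 + P(C, -70)) = (617160803 + 33037)*(-37064 + (-86 - 1*(-70))) = 617193840*(-37064 + (-86 + 70)) = 617193840*(-37064 - 16) = 617193840*(-37080) = -22885547587200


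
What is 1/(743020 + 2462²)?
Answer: 1/6804464 ≈ 1.4696e-7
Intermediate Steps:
1/(743020 + 2462²) = 1/(743020 + 6061444) = 1/6804464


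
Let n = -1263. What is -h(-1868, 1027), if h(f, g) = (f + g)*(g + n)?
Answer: -198476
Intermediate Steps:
h(f, g) = (-1263 + g)*(f + g) (h(f, g) = (f + g)*(g - 1263) = (f + g)*(-1263 + g) = (-1263 + g)*(f + g))
-h(-1868, 1027) = -(1027² - 1263*(-1868) - 1263*1027 - 1868*1027) = -(1054729 + 2359284 - 1297101 - 1918436) = -1*198476 = -198476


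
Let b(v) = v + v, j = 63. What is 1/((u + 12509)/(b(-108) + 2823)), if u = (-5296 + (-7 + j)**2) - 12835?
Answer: -237/226 ≈ -1.0487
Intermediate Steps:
b(v) = 2*v
u = -14995 (u = (-5296 + (-7 + 63)**2) - 12835 = (-5296 + 56**2) - 12835 = (-5296 + 3136) - 12835 = -2160 - 12835 = -14995)
1/((u + 12509)/(b(-108) + 2823)) = 1/((-14995 + 12509)/(2*(-108) + 2823)) = 1/(-2486/(-216 + 2823)) = 1/(-2486/2607) = 1/(-2486*1/2607) = 1/(-226/237) = -237/226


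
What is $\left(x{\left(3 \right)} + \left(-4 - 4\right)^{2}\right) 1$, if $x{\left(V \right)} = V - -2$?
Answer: $69$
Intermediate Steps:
$x{\left(V \right)} = 2 + V$ ($x{\left(V \right)} = V + 2 = 2 + V$)
$\left(x{\left(3 \right)} + \left(-4 - 4\right)^{2}\right) 1 = \left(\left(2 + 3\right) + \left(-4 - 4\right)^{2}\right) 1 = \left(5 + \left(-8\right)^{2}\right) 1 = \left(5 + 64\right) 1 = 69 \cdot 1 = 69$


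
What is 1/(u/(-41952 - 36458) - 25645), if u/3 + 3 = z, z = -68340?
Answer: -78410/2010619421 ≈ -3.8998e-5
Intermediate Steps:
u = -205029 (u = -9 + 3*(-68340) = -9 - 205020 = -205029)
1/(u/(-41952 - 36458) - 25645) = 1/(-205029/(-41952 - 36458) - 25645) = 1/(-205029/(-78410) - 25645) = 1/(-205029*(-1/78410) - 25645) = 1/(205029/78410 - 25645) = 1/(-2010619421/78410) = -78410/2010619421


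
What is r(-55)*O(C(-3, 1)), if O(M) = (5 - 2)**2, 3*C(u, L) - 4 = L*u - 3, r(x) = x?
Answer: -495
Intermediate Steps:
C(u, L) = 1/3 + L*u/3 (C(u, L) = 4/3 + (L*u - 3)/3 = 4/3 + (-3 + L*u)/3 = 4/3 + (-1 + L*u/3) = 1/3 + L*u/3)
O(M) = 9 (O(M) = 3**2 = 9)
r(-55)*O(C(-3, 1)) = -55*9 = -495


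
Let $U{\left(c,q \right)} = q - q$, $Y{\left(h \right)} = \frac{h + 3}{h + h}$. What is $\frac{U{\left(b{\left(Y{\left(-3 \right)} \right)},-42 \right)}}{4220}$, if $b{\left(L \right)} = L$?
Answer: $0$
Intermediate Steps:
$Y{\left(h \right)} = \frac{3 + h}{2 h}$
$U{\left(c,q \right)} = 0$
$\frac{U{\left(b{\left(Y{\left(-3 \right)} \right)},-42 \right)}}{4220} = \frac{0}{4220} = 0 \cdot \frac{1}{4220} = 0$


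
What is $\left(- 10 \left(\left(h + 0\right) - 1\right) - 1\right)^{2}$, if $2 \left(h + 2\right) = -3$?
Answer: $1936$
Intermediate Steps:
$h = - \frac{7}{2}$ ($h = -2 + \frac{1}{2} \left(-3\right) = -2 - \frac{3}{2} = - \frac{7}{2} \approx -3.5$)
$\left(- 10 \left(\left(h + 0\right) - 1\right) - 1\right)^{2} = \left(- 10 \left(\left(- \frac{7}{2} + 0\right) - 1\right) - 1\right)^{2} = \left(- 10 \left(- \frac{7}{2} - 1\right) - 1\right)^{2} = \left(\left(-10\right) \left(- \frac{9}{2}\right) - 1\right)^{2} = \left(45 - 1\right)^{2} = 44^{2} = 1936$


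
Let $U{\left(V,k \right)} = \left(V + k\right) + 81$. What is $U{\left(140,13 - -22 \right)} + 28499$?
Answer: $28755$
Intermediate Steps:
$U{\left(V,k \right)} = 81 + V + k$
$U{\left(140,13 - -22 \right)} + 28499 = \left(81 + 140 + \left(13 - -22\right)\right) + 28499 = \left(81 + 140 + \left(13 + 22\right)\right) + 28499 = \left(81 + 140 + 35\right) + 28499 = 256 + 28499 = 28755$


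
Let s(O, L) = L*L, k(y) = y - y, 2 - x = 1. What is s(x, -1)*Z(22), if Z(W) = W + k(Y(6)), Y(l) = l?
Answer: 22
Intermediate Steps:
x = 1 (x = 2 - 1*1 = 2 - 1 = 1)
k(y) = 0
Z(W) = W (Z(W) = W + 0 = W)
s(O, L) = L**2
s(x, -1)*Z(22) = (-1)**2*22 = 1*22 = 22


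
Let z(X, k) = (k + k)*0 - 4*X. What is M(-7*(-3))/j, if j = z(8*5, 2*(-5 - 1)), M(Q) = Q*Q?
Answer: -441/160 ≈ -2.7562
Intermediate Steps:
M(Q) = Q²
z(X, k) = -4*X (z(X, k) = (2*k)*0 - 4*X = 0 - 4*X = -4*X)
j = -160 (j = -32*5 = -4*40 = -160)
M(-7*(-3))/j = (-7*(-3))²/(-160) = 21²*(-1/160) = 441*(-1/160) = -441/160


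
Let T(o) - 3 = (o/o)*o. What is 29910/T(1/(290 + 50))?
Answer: 10169400/1021 ≈ 9960.2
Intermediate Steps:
T(o) = 3 + o (T(o) = 3 + (o/o)*o = 3 + 1*o = 3 + o)
29910/T(1/(290 + 50)) = 29910/(3 + 1/(290 + 50)) = 29910/(3 + 1/340) = 29910/(1021/340) = 29910*(340/1021) = 10169400/1021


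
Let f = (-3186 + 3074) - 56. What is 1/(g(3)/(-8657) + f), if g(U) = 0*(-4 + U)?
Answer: -1/168 ≈ -0.0059524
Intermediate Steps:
g(U) = 0
f = -168 (f = -112 - 56 = -168)
1/(g(3)/(-8657) + f) = 1/(0/(-8657) - 168) = 1/(0*(-1/8657) - 168) = 1/(0 - 168) = 1/(-168) = -1/168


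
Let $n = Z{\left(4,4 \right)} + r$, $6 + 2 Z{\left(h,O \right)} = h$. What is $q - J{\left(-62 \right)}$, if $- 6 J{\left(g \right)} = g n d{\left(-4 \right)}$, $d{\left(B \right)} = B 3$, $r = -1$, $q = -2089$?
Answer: $-2337$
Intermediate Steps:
$Z{\left(h,O \right)} = -3 + \frac{h}{2}$
$n = -2$ ($n = \left(-3 + \frac{1}{2} \cdot 4\right) - 1 = \left(-3 + 2\right) - 1 = -1 - 1 = -2$)
$d{\left(B \right)} = 3 B$
$J{\left(g \right)} = - 4 g$ ($J{\left(g \right)} = - \frac{g \left(-2\right) 3 \left(-4\right)}{6} = - \frac{- 2 g \left(-12\right)}{6} = - \frac{24 g}{6} = - 4 g$)
$q - J{\left(-62 \right)} = -2089 - \left(-4\right) \left(-62\right) = -2089 - 248 = -2337$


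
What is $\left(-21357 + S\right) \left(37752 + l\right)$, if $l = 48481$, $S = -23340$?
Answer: $-3854356401$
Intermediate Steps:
$\left(-21357 + S\right) \left(37752 + l\right) = \left(-21357 - 23340\right) \left(37752 + 48481\right) = \left(-44697\right) 86233 = -3854356401$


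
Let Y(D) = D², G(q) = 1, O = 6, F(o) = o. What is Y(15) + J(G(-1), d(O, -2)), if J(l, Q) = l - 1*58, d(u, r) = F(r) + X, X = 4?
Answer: 168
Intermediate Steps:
d(u, r) = 4 + r (d(u, r) = r + 4 = 4 + r)
J(l, Q) = -58 + l (J(l, Q) = l - 58 = -58 + l)
Y(15) + J(G(-1), d(O, -2)) = 15² + (-58 + 1) = 225 - 57 = 168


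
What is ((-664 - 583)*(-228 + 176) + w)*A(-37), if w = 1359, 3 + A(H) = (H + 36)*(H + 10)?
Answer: 1588872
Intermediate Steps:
A(H) = -3 + (10 + H)*(36 + H) (A(H) = -3 + (H + 36)*(H + 10) = -3 + (36 + H)*(10 + H) = -3 + (10 + H)*(36 + H))
((-664 - 583)*(-228 + 176) + w)*A(-37) = ((-664 - 583)*(-228 + 176) + 1359)*(357 + (-37)**2 + 46*(-37)) = (-1247*(-52) + 1359)*(357 + 1369 - 1702) = (64844 + 1359)*24 = 66203*24 = 1588872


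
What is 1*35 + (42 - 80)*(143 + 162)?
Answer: -11555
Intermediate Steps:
1*35 + (42 - 80)*(143 + 162) = 35 - 38*305 = 35 - 11590 = -11555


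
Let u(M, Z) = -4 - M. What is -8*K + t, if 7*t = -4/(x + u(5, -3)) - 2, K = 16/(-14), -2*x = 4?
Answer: 98/11 ≈ 8.9091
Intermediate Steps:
x = -2 (x = -½*4 = -2)
K = -8/7 (K = 16*(-1/14) = -8/7 ≈ -1.1429)
t = -18/77 (t = (-4/(-2 + (-4 - 1*5)) - 2)/7 = (-4/(-2 + (-4 - 5)) - 2)/7 = (-4/(-2 - 9) - 2)/7 = (-4/(-11) - 2)/7 = (-4*(-1/11) - 2)/7 = (4/11 - 2)/7 = (⅐)*(-18/11) = -18/77 ≈ -0.23377)
-8*K + t = -8*(-8/7) - 18/77 = 64/7 - 18/77 = 98/11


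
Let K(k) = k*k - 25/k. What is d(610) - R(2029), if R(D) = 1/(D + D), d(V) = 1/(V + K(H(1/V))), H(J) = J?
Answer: -6957525799/22106133547942 ≈ -0.00031473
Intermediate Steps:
K(k) = k**2 - 25/k
d(V) = 1/(V + V*(-25 + V**(-3))) (d(V) = 1/(V + (-25 + (1/V)**3)/(1/V)) = 1/(V + V*(-25 + V**(-3))))
R(D) = 1/(2*D)
d(610) - R(2029) = 610**2/(1 - 24*610**3) - 1/(2*2029) = 372100/(1 - 24*226981000) - 1/(2*2029) = 372100/(1 - 5447544000) - 1*1/4058 = 372100/(-5447543999) - 1/4058 = 372100*(-1/5447543999) - 1/4058 = -372100/5447543999 - 1/4058 = -6957525799/22106133547942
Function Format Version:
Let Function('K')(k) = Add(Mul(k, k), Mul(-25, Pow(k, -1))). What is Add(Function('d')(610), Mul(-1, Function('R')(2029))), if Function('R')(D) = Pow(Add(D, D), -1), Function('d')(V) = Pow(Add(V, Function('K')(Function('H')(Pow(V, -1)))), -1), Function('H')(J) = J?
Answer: Rational(-6957525799, 22106133547942) ≈ -0.00031473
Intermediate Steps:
Function('K')(k) = Add(Pow(k, 2), Mul(-25, Pow(k, -1)))
Function('d')(V) = Pow(Add(V, Mul(V, Add(-25, Pow(V, -3)))), -1) (Function('d')(V) = Pow(Add(V, Mul(Pow(Pow(V, -1), -1), Add(-25, Pow(Pow(V, -1), 3)))), -1) = Pow(Add(V, Mul(V, Add(-25, Pow(V, -3)))), -1))
Function('R')(D) = Mul(Rational(1, 2), Pow(D, -1)) (Function('R')(D) = Pow(Mul(2, D), -1) = Mul(Rational(1, 2), Pow(D, -1)))
Add(Function('d')(610), Mul(-1, Function('R')(2029))) = Add(Mul(Pow(610, 2), Pow(Add(1, Mul(-24, Pow(610, 3))), -1)), Mul(-1, Mul(Rational(1, 2), Pow(2029, -1)))) = Add(Mul(372100, Pow(Add(1, Mul(-24, 226981000)), -1)), Mul(-1, Mul(Rational(1, 2), Rational(1, 2029)))) = Add(Mul(372100, Pow(Add(1, -5447544000), -1)), Mul(-1, Rational(1, 4058))) = Add(Mul(372100, Pow(-5447543999, -1)), Rational(-1, 4058)) = Add(Mul(372100, Rational(-1, 5447543999)), Rational(-1, 4058)) = Add(Rational(-372100, 5447543999), Rational(-1, 4058)) = Rational(-6957525799, 22106133547942)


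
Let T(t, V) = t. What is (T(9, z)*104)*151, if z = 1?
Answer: 141336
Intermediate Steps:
(T(9, z)*104)*151 = (9*104)*151 = 936*151 = 141336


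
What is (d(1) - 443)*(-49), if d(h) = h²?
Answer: 21658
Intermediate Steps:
(d(1) - 443)*(-49) = (1² - 443)*(-49) = (1 - 443)*(-49) = -442*(-49) = 21658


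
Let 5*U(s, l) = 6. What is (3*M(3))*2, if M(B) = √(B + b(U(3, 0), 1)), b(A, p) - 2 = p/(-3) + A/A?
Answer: 2*√51 ≈ 14.283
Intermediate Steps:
U(s, l) = 6/5 (U(s, l) = (⅕)*6 = 6/5)
b(A, p) = 3 - p/3 (b(A, p) = 2 + (p/(-3) + A/A) = 2 + (p*(-⅓) + 1) = 2 + (-p/3 + 1) = 2 + (1 - p/3) = 3 - p/3)
M(B) = √(8/3 + B) (M(B) = √(B + (3 - ⅓*1)) = √(B + (3 - ⅓)) = √(B + 8/3) = √(8/3 + B))
(3*M(3))*2 = (3*(√(24 + 9*3)/3))*2 = (3*(√(24 + 27)/3))*2 = (3*(√51/3))*2 = √51*2 = 2*√51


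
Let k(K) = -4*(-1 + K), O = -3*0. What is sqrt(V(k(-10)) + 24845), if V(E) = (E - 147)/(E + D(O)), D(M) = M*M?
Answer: 3*sqrt(1335983)/22 ≈ 157.62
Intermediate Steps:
O = 0
D(M) = M**2
k(K) = 4 - 4*K
V(E) = (-147 + E)/E (V(E) = (E - 147)/(E + 0**2) = (-147 + E)/(E + 0) = (-147 + E)/E)
sqrt(V(k(-10)) + 24845) = sqrt((-147 + (4 - 4*(-10)))/(4 - 4*(-10)) + 24845) = sqrt((-147 + (4 + 40))/(4 + 40) + 24845) = sqrt((-147 + 44)/44 + 24845) = sqrt((1/44)*(-103) + 24845) = sqrt(-103/44 + 24845) = sqrt(1093077/44) = 3*sqrt(1335983)/22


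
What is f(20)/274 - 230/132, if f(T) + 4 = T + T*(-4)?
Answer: -17867/9042 ≈ -1.9760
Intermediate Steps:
f(T) = -4 - 3*T (f(T) = -4 + (T + T*(-4)) = -4 + (T - 4*T) = -4 - 3*T)
f(20)/274 - 230/132 = (-4 - 3*20)/274 - 230/132 = (-4 - 60)*(1/274) - 230*1/132 = -64*1/274 - 115/66 = -32/137 - 115/66 = -17867/9042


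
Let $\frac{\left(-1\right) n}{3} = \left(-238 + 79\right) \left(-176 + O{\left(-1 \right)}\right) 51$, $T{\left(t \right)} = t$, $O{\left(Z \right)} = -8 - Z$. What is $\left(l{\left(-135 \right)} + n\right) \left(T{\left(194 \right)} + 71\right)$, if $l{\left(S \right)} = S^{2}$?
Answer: $-1174908240$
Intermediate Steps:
$n = -4451841$ ($n = - 3 \left(-238 + 79\right) \left(-176 - 7\right) 51 = - 3 - 159 \left(-176 + \left(-8 + 1\right)\right) 51 = - 3 - 159 \left(-176 - 7\right) 51 = - 3 \left(-159\right) \left(-183\right) 51 = - 3 \cdot 29097 \cdot 51 = \left(-3\right) 1483947 = -4451841$)
$\left(l{\left(-135 \right)} + n\right) \left(T{\left(194 \right)} + 71\right) = \left(\left(-135\right)^{2} - 4451841\right) \left(194 + 71\right) = \left(18225 - 4451841\right) 265 = \left(-4433616\right) 265 = -1174908240$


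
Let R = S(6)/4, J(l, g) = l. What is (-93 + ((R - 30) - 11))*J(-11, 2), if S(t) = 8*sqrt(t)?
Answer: 1474 - 22*sqrt(6) ≈ 1420.1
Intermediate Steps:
R = 2*sqrt(6) (R = (8*sqrt(6))/4 = (8*sqrt(6))*(1/4) = 2*sqrt(6) ≈ 4.8990)
(-93 + ((R - 30) - 11))*J(-11, 2) = (-93 + ((2*sqrt(6) - 30) - 11))*(-11) = (-93 + ((-30 + 2*sqrt(6)) - 11))*(-11) = (-93 + (-41 + 2*sqrt(6)))*(-11) = (-134 + 2*sqrt(6))*(-11) = 1474 - 22*sqrt(6)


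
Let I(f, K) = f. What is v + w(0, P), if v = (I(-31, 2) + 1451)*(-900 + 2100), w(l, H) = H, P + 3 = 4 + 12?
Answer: 1704013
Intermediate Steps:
P = 13 (P = -3 + (4 + 12) = -3 + 16 = 13)
v = 1704000 (v = (-31 + 1451)*(-900 + 2100) = 1420*1200 = 1704000)
v + w(0, P) = 1704000 + 13 = 1704013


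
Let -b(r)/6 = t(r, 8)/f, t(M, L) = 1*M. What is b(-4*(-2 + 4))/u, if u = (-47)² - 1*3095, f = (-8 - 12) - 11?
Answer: 24/13733 ≈ 0.0017476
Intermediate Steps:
t(M, L) = M
f = -31 (f = -20 - 11 = -31)
b(r) = 6*r/31 (b(r) = -6*r/(-31) = -6*r*(-1)/31 = -(-6)*r/31 = 6*r/31)
u = -886 (u = 2209 - 3095 = -886)
b(-4*(-2 + 4))/u = (6*(-4*(-2 + 4))/31)/(-886) = (6*(-4*2)/31)*(-1/886) = ((6/31)*(-8))*(-1/886) = -48/31*(-1/886) = 24/13733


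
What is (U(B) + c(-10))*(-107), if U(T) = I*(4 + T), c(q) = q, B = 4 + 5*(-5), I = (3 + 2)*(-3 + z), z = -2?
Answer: -44405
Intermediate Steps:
I = -25 (I = (3 + 2)*(-3 - 2) = 5*(-5) = -25)
B = -21 (B = 4 - 25 = -21)
U(T) = -100 - 25*T (U(T) = -25*(4 + T) = -100 - 25*T)
(U(B) + c(-10))*(-107) = ((-100 - 25*(-21)) - 10)*(-107) = ((-100 + 525) - 10)*(-107) = (425 - 10)*(-107) = 415*(-107) = -44405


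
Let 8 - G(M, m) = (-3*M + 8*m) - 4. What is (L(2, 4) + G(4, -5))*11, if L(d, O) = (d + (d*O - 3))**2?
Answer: 1243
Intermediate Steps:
L(d, O) = (-3 + d + O*d)**2 (L(d, O) = (d + (O*d - 3))**2 = (d + (-3 + O*d))**2 = (-3 + d + O*d)**2)
G(M, m) = 12 - 8*m + 3*M (G(M, m) = 8 - ((-3*M + 8*m) - 4) = 8 - (-4 - 3*M + 8*m) = 8 + (4 - 8*m + 3*M) = 12 - 8*m + 3*M)
(L(2, 4) + G(4, -5))*11 = ((-3 + 2 + 4*2)**2 + (12 - 8*(-5) + 3*4))*11 = ((-3 + 2 + 8)**2 + (12 + 40 + 12))*11 = (7**2 + 64)*11 = (49 + 64)*11 = 113*11 = 1243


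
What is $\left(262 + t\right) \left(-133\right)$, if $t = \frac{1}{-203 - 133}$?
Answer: $- \frac{1672589}{48} \approx -34846.0$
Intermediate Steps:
$t = - \frac{1}{336}$ ($t = \frac{1}{-336} = - \frac{1}{336} \approx -0.0029762$)
$\left(262 + t\right) \left(-133\right) = \left(262 - \frac{1}{336}\right) \left(-133\right) = \frac{88031}{336} \left(-133\right) = - \frac{1672589}{48}$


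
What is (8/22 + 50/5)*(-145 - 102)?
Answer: -28158/11 ≈ -2559.8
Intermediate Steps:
(8/22 + 50/5)*(-145 - 102) = (8*(1/22) + 50*(1/5))*(-247) = (4/11 + 10)*(-247) = (114/11)*(-247) = -28158/11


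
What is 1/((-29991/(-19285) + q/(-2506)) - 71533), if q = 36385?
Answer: -986290/70565068841 ≈ -1.3977e-5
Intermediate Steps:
1/((-29991/(-19285) + q/(-2506)) - 71533) = 1/((-29991/(-19285) + 36385/(-2506)) - 71533) = 1/((-29991*(-1/19285) + 36385*(-1/2506)) - 71533) = 1/((29991/19285 - 36385/2506) - 71533) = 1/(-12786271/986290 - 71533) = 1/(-70565068841/986290) = -986290/70565068841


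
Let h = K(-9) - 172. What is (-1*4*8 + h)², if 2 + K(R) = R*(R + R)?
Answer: 1936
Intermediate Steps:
K(R) = -2 + 2*R² (K(R) = -2 + R*(R + R) = -2 + R*(2*R) = -2 + 2*R²)
h = -12 (h = (-2 + 2*(-9)²) - 172 = (-2 + 2*81) - 172 = (-2 + 162) - 172 = 160 - 172 = -12)
(-1*4*8 + h)² = (-1*4*8 - 12)² = (-4*8 - 12)² = (-32 - 12)² = (-44)² = 1936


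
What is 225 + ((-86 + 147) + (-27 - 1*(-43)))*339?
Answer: 26328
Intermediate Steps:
225 + ((-86 + 147) + (-27 - 1*(-43)))*339 = 225 + (61 + (-27 + 43))*339 = 225 + (61 + 16)*339 = 225 + 77*339 = 225 + 26103 = 26328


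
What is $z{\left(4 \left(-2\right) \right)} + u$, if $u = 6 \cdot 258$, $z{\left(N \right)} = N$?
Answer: $1540$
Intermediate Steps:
$u = 1548$
$z{\left(4 \left(-2\right) \right)} + u = 4 \left(-2\right) + 1548 = -8 + 1548 = 1540$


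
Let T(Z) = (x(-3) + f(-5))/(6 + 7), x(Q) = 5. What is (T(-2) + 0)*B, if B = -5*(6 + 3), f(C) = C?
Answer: 0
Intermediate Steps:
B = -45 (B = -5*9 = -45)
T(Z) = 0 (T(Z) = (5 - 5)/(6 + 7) = 0/13 = 0*(1/13) = 0)
(T(-2) + 0)*B = (0 + 0)*(-45) = 0*(-45) = 0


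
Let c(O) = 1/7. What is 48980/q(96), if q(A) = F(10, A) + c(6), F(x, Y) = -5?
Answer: -171430/17 ≈ -10084.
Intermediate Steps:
c(O) = ⅐
q(A) = -34/7 (q(A) = -5 + ⅐ = -34/7)
48980/q(96) = 48980/(-34/7) = 48980*(-7/34) = -171430/17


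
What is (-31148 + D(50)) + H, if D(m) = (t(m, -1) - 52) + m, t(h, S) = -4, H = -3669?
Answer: -34823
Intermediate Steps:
D(m) = -56 + m (D(m) = (-4 - 52) + m = -56 + m)
(-31148 + D(50)) + H = (-31148 + (-56 + 50)) - 3669 = (-31148 - 6) - 3669 = -31154 - 3669 = -34823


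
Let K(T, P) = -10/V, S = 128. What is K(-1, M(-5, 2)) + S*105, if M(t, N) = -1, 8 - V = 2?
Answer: 40315/3 ≈ 13438.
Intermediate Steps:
V = 6 (V = 8 - 1*2 = 8 - 2 = 6)
K(T, P) = -5/3 (K(T, P) = -10/6 = -10*⅙ = -5/3)
K(-1, M(-5, 2)) + S*105 = -5/3 + 128*105 = -5/3 + 13440 = 40315/3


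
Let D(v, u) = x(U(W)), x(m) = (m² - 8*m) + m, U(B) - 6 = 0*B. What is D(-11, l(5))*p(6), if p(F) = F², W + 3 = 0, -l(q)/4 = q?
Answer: -216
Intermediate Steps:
l(q) = -4*q
W = -3 (W = -3 + 0 = -3)
U(B) = 6 (U(B) = 6 + 0*B = 6 + 0 = 6)
x(m) = m² - 7*m
D(v, u) = -6 (D(v, u) = 6*(-7 + 6) = 6*(-1) = -6)
D(-11, l(5))*p(6) = -6*6² = -6*36 = -216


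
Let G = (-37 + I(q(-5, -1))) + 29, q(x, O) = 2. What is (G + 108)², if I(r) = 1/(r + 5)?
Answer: 491401/49 ≈ 10029.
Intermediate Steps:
I(r) = 1/(5 + r)
G = -55/7 (G = (-37 + 1/(5 + 2)) + 29 = (-37 + 1/7) + 29 = (-37 + ⅐) + 29 = -258/7 + 29 = -55/7 ≈ -7.8571)
(G + 108)² = (-55/7 + 108)² = (701/7)² = 491401/49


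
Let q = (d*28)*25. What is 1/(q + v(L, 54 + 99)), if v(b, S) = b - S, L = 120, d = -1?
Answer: -1/733 ≈ -0.0013643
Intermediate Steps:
q = -700 (q = -1*28*25 = -28*25 = -700)
1/(q + v(L, 54 + 99)) = 1/(-700 + (120 - (54 + 99))) = 1/(-700 + (120 - 1*153)) = 1/(-700 + (120 - 153)) = 1/(-700 - 33) = 1/(-733) = -1/733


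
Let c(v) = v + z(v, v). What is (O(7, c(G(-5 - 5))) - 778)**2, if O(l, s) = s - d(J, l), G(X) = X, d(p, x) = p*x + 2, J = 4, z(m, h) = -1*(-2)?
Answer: 665856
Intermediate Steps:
z(m, h) = 2
d(p, x) = 2 + p*x
c(v) = 2 + v (c(v) = v + 2 = 2 + v)
O(l, s) = -2 + s - 4*l (O(l, s) = s - (2 + 4*l) = s + (-2 - 4*l) = -2 + s - 4*l)
(O(7, c(G(-5 - 5))) - 778)**2 = ((-2 + (2 + (-5 - 5)) - 4*7) - 778)**2 = ((-2 + (2 - 10) - 28) - 778)**2 = ((-2 - 8 - 28) - 778)**2 = (-38 - 778)**2 = (-816)**2 = 665856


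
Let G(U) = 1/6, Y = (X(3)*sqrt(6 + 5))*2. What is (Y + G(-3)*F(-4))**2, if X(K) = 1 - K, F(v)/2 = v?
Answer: 1600/9 + 32*sqrt(11)/3 ≈ 213.16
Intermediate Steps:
F(v) = 2*v
Y = -4*sqrt(11) (Y = ((1 - 1*3)*sqrt(6 + 5))*2 = ((1 - 3)*sqrt(11))*2 = -2*sqrt(11)*2 = -4*sqrt(11) ≈ -13.266)
G(U) = 1/6
(Y + G(-3)*F(-4))**2 = (-4*sqrt(11) + (2*(-4))/6)**2 = (-4*sqrt(11) + (1/6)*(-8))**2 = (-4*sqrt(11) - 4/3)**2 = (-4/3 - 4*sqrt(11))**2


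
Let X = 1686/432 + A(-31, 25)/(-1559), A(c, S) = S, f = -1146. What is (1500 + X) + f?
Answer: 40172071/112248 ≈ 357.89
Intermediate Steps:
X = 436279/112248 (X = 1686/432 + 25/(-1559) = 1686*(1/432) + 25*(-1/1559) = 281/72 - 25/1559 = 436279/112248 ≈ 3.8867)
(1500 + X) + f = (1500 + 436279/112248) - 1146 = 168808279/112248 - 1146 = 40172071/112248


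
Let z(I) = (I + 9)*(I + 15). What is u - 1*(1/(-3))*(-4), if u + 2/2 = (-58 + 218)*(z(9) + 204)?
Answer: 305273/3 ≈ 1.0176e+5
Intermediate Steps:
z(I) = (9 + I)*(15 + I)
u = 101759 (u = -1 + (-58 + 218)*((135 + 9² + 24*9) + 204) = -1 + 160*((135 + 81 + 216) + 204) = -1 + 160*(432 + 204) = -1 + 160*636 = -1 + 101760 = 101759)
u - 1*(1/(-3))*(-4) = 101759 - 1*(1/(-3))*(-4) = 101759 - 1*(1*(-⅓))*(-4) = 101759 - 1*(-⅓)*(-4) = 101759 - (-1)*(-4)/3 = 101759 - 1*4/3 = 101759 - 4/3 = 305273/3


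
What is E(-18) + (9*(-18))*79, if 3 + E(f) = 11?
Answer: -12790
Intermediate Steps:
E(f) = 8 (E(f) = -3 + 11 = 8)
E(-18) + (9*(-18))*79 = 8 + (9*(-18))*79 = 8 - 162*79 = 8 - 12798 = -12790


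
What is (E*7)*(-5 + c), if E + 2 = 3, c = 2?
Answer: -21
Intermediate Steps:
E = 1 (E = -2 + 3 = 1)
(E*7)*(-5 + c) = (1*7)*(-5 + 2) = 7*(-3) = -21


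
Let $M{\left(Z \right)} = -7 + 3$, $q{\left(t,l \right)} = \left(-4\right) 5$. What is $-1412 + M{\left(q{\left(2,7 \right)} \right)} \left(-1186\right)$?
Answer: $3332$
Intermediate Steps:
$q{\left(t,l \right)} = -20$
$M{\left(Z \right)} = -4$
$-1412 + M{\left(q{\left(2,7 \right)} \right)} \left(-1186\right) = -1412 - -4744 = -1412 + 4744 = 3332$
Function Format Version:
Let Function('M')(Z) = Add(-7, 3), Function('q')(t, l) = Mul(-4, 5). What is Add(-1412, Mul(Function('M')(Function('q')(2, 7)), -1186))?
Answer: 3332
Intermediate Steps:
Function('q')(t, l) = -20
Function('M')(Z) = -4
Add(-1412, Mul(Function('M')(Function('q')(2, 7)), -1186)) = Add(-1412, Mul(-4, -1186)) = Add(-1412, 4744) = 3332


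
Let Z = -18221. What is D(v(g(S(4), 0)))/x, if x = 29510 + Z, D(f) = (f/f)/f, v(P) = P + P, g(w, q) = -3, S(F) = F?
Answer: -1/67734 ≈ -1.4764e-5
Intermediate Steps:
v(P) = 2*P
D(f) = 1/f
x = 11289 (x = 29510 - 18221 = 11289)
D(v(g(S(4), 0)))/x = 1/((2*(-3))*11289) = (1/11289)/(-6) = -⅙*1/11289 = -1/67734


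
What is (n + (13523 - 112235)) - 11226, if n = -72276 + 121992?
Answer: -60222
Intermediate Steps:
n = 49716
(n + (13523 - 112235)) - 11226 = (49716 + (13523 - 112235)) - 11226 = (49716 - 98712) - 11226 = -48996 - 11226 = -60222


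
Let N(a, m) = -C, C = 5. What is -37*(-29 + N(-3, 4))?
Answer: 1258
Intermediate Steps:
N(a, m) = -5 (N(a, m) = -1*5 = -5)
-37*(-29 + N(-3, 4)) = -37*(-29 - 5) = -37*(-34) = 1258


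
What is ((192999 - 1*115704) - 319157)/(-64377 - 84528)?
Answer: 241862/148905 ≈ 1.6243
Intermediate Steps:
((192999 - 1*115704) - 319157)/(-64377 - 84528) = ((192999 - 115704) - 319157)/(-148905) = (77295 - 319157)*(-1/148905) = -241862*(-1/148905) = 241862/148905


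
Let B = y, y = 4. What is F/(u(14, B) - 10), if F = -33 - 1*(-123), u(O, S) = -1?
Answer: -90/11 ≈ -8.1818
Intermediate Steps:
B = 4
F = 90 (F = -33 + 123 = 90)
F/(u(14, B) - 10) = 90/(-1 - 10) = 90/(-11) = -1/11*90 = -90/11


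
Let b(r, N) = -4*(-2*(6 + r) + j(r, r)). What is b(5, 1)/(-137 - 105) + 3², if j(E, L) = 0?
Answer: 95/11 ≈ 8.6364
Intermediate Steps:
b(r, N) = 48 + 8*r (b(r, N) = -4*(-2*(6 + r) + 0) = -4*((-12 - 2*r) + 0) = -4*(-12 - 2*r) = 48 + 8*r)
b(5, 1)/(-137 - 105) + 3² = (48 + 8*5)/(-137 - 105) + 3² = (48 + 40)/(-242) + 9 = -1/242*88 + 9 = -4/11 + 9 = 95/11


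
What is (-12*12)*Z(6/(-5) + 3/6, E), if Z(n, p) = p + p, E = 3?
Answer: -864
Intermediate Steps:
Z(n, p) = 2*p
(-12*12)*Z(6/(-5) + 3/6, E) = (-12*12)*(2*3) = -144*6 = -864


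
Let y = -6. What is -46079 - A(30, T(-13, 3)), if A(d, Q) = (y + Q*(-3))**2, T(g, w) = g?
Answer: -47168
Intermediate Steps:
A(d, Q) = (-6 - 3*Q)**2 (A(d, Q) = (-6 + Q*(-3))**2 = (-6 - 3*Q)**2)
-46079 - A(30, T(-13, 3)) = -46079 - 9*(2 - 13)**2 = -46079 - 9*(-11)**2 = -46079 - 9*121 = -46079 - 1*1089 = -46079 - 1089 = -47168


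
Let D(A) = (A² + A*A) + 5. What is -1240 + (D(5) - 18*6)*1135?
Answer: -61395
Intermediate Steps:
D(A) = 5 + 2*A² (D(A) = (A² + A²) + 5 = 2*A² + 5 = 5 + 2*A²)
-1240 + (D(5) - 18*6)*1135 = -1240 + ((5 + 2*5²) - 18*6)*1135 = -1240 + ((5 + 2*25) - 108)*1135 = -1240 + ((5 + 50) - 108)*1135 = -1240 + (55 - 108)*1135 = -1240 - 53*1135 = -1240 - 60155 = -61395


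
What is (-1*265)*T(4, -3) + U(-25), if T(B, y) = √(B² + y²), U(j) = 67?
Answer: -1258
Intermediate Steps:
(-1*265)*T(4, -3) + U(-25) = (-1*265)*√(4² + (-3)²) + 67 = -265*√(16 + 9) + 67 = -265*√25 + 67 = -265*5 + 67 = -1325 + 67 = -1258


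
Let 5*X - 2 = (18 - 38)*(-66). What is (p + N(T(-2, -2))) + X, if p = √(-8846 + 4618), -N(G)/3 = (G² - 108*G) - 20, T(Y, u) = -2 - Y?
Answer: 1622/5 + 2*I*√1057 ≈ 324.4 + 65.023*I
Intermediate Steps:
N(G) = 60 - 3*G² + 324*G (N(G) = -3*((G² - 108*G) - 20) = -3*(-20 + G² - 108*G) = 60 - 3*G² + 324*G)
p = 2*I*√1057 (p = √(-4228) = 2*I*√1057 ≈ 65.023*I)
X = 1322/5 (X = ⅖ + ((18 - 38)*(-66))/5 = ⅖ + (-20*(-66))/5 = ⅖ + (⅕)*1320 = ⅖ + 264 = 1322/5 ≈ 264.40)
(p + N(T(-2, -2))) + X = (2*I*√1057 + (60 - 3*(-2 - 1*(-2))² + 324*(-2 - 1*(-2)))) + 1322/5 = (2*I*√1057 + (60 - 3*(-2 + 2)² + 324*(-2 + 2))) + 1322/5 = (2*I*√1057 + (60 - 3*0² + 324*0)) + 1322/5 = (2*I*√1057 + (60 - 3*0 + 0)) + 1322/5 = (2*I*√1057 + (60 + 0 + 0)) + 1322/5 = (2*I*√1057 + 60) + 1322/5 = (60 + 2*I*√1057) + 1322/5 = 1622/5 + 2*I*√1057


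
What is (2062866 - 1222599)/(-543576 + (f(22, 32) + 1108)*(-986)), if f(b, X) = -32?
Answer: -840267/1604512 ≈ -0.52369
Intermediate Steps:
(2062866 - 1222599)/(-543576 + (f(22, 32) + 1108)*(-986)) = (2062866 - 1222599)/(-543576 + (-32 + 1108)*(-986)) = 840267/(-543576 + 1076*(-986)) = 840267/(-543576 - 1060936) = 840267/(-1604512) = 840267*(-1/1604512) = -840267/1604512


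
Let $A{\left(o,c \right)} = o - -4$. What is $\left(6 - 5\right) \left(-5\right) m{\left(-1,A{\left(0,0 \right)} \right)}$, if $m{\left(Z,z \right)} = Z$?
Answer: $5$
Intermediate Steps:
$A{\left(o,c \right)} = 4 + o$ ($A{\left(o,c \right)} = o + 4 = 4 + o$)
$\left(6 - 5\right) \left(-5\right) m{\left(-1,A{\left(0,0 \right)} \right)} = \left(6 - 5\right) \left(-5\right) \left(-1\right) = 1 \left(-5\right) \left(-1\right) = \left(-5\right) \left(-1\right) = 5$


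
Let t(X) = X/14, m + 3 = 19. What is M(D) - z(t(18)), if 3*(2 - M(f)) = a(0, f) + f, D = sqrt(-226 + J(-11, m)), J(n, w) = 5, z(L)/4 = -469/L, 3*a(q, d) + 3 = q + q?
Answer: 13153/9 - I*sqrt(221)/3 ≈ 1461.4 - 4.9554*I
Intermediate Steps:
m = 16 (m = -3 + 19 = 16)
t(X) = X/14 (t(X) = X*(1/14) = X/14)
a(q, d) = -1 + 2*q/3 (a(q, d) = -1 + (q + q)/3 = -1 + (2*q)/3 = -1 + 2*q/3)
z(L) = -1876/L (z(L) = 4*(-469/L) = -1876/L)
D = I*sqrt(221) (D = sqrt(-226 + 5) = sqrt(-221) = I*sqrt(221) ≈ 14.866*I)
M(f) = 7/3 - f/3 (M(f) = 2 - ((-1 + (2/3)*0) + f)/3 = 2 - ((-1 + 0) + f)/3 = 2 - (-1 + f)/3 = 2 + (1/3 - f/3) = 7/3 - f/3)
M(D) - z(t(18)) = (7/3 - I*sqrt(221)/3) - (-1876)/((1/14)*18) = (7/3 - I*sqrt(221)/3) - (-1876)/9/7 = (7/3 - I*sqrt(221)/3) - (-1876)*7/9 = (7/3 - I*sqrt(221)/3) - 1*(-13132/9) = (7/3 - I*sqrt(221)/3) + 13132/9 = 13153/9 - I*sqrt(221)/3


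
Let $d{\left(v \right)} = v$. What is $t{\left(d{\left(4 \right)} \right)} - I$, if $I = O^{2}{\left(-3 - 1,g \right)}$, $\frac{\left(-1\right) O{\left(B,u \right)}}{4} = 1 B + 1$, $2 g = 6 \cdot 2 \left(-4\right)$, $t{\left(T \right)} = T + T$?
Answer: $-136$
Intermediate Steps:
$t{\left(T \right)} = 2 T$
$g = -24$ ($g = \frac{6 \cdot 2 \left(-4\right)}{2} = \frac{12 \left(-4\right)}{2} = \frac{1}{2} \left(-48\right) = -24$)
$O{\left(B,u \right)} = -4 - 4 B$ ($O{\left(B,u \right)} = - 4 \left(1 B + 1\right) = - 4 \left(B + 1\right) = - 4 \left(1 + B\right) = -4 - 4 B$)
$I = 144$ ($I = \left(-4 - 4 \left(-3 - 1\right)\right)^{2} = \left(-4 - -16\right)^{2} = \left(-4 + 16\right)^{2} = 12^{2} = 144$)
$t{\left(d{\left(4 \right)} \right)} - I = 2 \cdot 4 - 144 = 8 - 144 = -136$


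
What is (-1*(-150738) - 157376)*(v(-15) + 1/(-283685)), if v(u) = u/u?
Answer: -1883094392/283685 ≈ -6638.0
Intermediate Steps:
v(u) = 1
(-1*(-150738) - 157376)*(v(-15) + 1/(-283685)) = (-1*(-150738) - 157376)*(1 + 1/(-283685)) = (150738 - 157376)*(1 - 1/283685) = -6638*283684/283685 = -1883094392/283685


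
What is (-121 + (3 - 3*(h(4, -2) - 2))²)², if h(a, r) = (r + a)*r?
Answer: 102400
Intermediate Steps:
h(a, r) = r*(a + r) (h(a, r) = (a + r)*r = r*(a + r))
(-121 + (3 - 3*(h(4, -2) - 2))²)² = (-121 + (3 - 3*(-2*(4 - 2) - 2))²)² = (-121 + (3 - 3*(-2*2 - 2))²)² = (-121 + (3 - 3*(-4 - 2))²)² = (-121 + (3 - 3*(-6))²)² = (-121 + (3 + 18)²)² = (-121 + 21²)² = (-121 + 441)² = 320² = 102400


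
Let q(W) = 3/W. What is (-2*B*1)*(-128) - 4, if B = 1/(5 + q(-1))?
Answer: 124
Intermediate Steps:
B = ½ (B = 1/(5 + 3/(-1)) = 1/(5 + 3*(-1)) = 1/(5 - 3) = 1/2 = ½ ≈ 0.50000)
(-2*B*1)*(-128) - 4 = (-2*½*1)*(-128) - 4 = -1*1*(-128) - 4 = -1*(-128) - 4 = 128 - 4 = 124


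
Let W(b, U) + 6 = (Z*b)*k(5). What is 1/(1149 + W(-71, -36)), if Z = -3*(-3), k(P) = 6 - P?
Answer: 1/504 ≈ 0.0019841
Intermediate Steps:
Z = 9
W(b, U) = -6 + 9*b (W(b, U) = -6 + (9*b)*(6 - 1*5) = -6 + (9*b)*(6 - 5) = -6 + (9*b)*1 = -6 + 9*b)
1/(1149 + W(-71, -36)) = 1/(1149 + (-6 + 9*(-71))) = 1/(1149 + (-6 - 639)) = 1/(1149 - 645) = 1/504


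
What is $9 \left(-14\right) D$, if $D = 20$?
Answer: $-2520$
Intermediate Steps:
$9 \left(-14\right) D = 9 \left(-14\right) 20 = \left(-126\right) 20 = -2520$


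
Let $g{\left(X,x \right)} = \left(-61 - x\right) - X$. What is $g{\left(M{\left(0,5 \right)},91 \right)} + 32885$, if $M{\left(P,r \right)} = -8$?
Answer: $32741$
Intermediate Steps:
$g{\left(X,x \right)} = -61 - X - x$
$g{\left(M{\left(0,5 \right)},91 \right)} + 32885 = \left(-61 - -8 - 91\right) + 32885 = \left(-61 + 8 - 91\right) + 32885 = -144 + 32885 = 32741$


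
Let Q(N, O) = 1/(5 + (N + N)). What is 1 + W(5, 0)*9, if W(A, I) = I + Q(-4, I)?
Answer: -2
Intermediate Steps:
Q(N, O) = 1/(5 + 2*N)
W(A, I) = -⅓ + I (W(A, I) = I + 1/(5 + 2*(-4)) = I + 1/(5 - 8) = I + 1/(-3) = I - ⅓ = -⅓ + I)
1 + W(5, 0)*9 = 1 + (-⅓ + 0)*9 = 1 - ⅓*9 = 1 - 3 = -2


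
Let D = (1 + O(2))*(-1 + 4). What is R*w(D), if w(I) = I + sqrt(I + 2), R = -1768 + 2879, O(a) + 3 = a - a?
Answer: -6666 + 2222*I ≈ -6666.0 + 2222.0*I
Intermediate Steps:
O(a) = -3 (O(a) = -3 + (a - a) = -3 + 0 = -3)
R = 1111
D = -6 (D = (1 - 3)*(-1 + 4) = -2*3 = -6)
w(I) = I + sqrt(2 + I)
R*w(D) = 1111*(-6 + sqrt(2 - 6)) = 1111*(-6 + sqrt(-4)) = 1111*(-6 + 2*I) = -6666 + 2222*I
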